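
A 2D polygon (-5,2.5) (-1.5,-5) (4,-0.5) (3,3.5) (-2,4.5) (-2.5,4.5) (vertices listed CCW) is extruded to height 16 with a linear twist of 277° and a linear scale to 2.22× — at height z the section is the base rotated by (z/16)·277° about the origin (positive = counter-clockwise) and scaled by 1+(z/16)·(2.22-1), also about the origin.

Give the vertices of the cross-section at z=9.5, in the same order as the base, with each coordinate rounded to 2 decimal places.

t = z/height = 9.5/16 = 0.59375
s = 1 + (scale-1)·z/height = 1 + (2.22-1)·9.5/16 = 1.724375
θ = twist·z/height = 277°·9.5/16 = 164.4688° = 2.870521 rad
cos θ = -0.963485, sin θ = 0.267764 (intermediates below are computed at full precision and shown rounded to 5 d.p.)
v1: (-5,2.5) → rotate → (4.14801,-3.74753) → ×s → (7.15273,-6.46215) → (7.15,-6.46)
v2: (-1.5,-5) → rotate → (2.78405,4.41578) → ×s → (4.80074,7.61446) → (4.80,7.61)
v3: (4,-0.5) → rotate → (-3.72006,1.55280) → ×s → (-6.41477,2.67761) → (-6.41,2.68)
v4: (3,3.5) → rotate → (-3.82763,-2.56890) → ×s → (-6.60026,-4.42975) → (-6.60,-4.43)
v5: (-2,4.5) → rotate → (0.72203,-4.87121) → ×s → (1.24505,-8.39979) → (1.25,-8.40)
v6: (-2.5,4.5) → rotate → (1.20377,-5.00509) → ×s → (2.07576,-8.63065) → (2.08,-8.63)

Cross-section at z=9.5: (7.15,-6.46) (4.80,7.61) (-6.41,2.68) (-6.60,-4.43) (1.25,-8.40) (2.08,-8.63)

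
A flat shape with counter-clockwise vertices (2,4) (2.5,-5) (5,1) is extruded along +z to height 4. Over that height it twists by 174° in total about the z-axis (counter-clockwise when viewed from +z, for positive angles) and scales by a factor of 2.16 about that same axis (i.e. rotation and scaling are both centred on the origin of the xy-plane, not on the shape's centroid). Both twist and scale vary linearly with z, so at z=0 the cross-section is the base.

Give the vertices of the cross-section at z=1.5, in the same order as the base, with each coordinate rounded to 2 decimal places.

Cross-section at z=1.5: (-4.01,5.01) (8.02,0.25) (1.70,7.12)

t = z/height = 1.5/4 = 0.375
s = 1 + (scale-1)·z/height = 1 + (2.16-1)·1.5/4 = 1.435000
θ = twist·z/height = 174°·1.5/4 = 65.2500° = 1.138827 rad
cos θ = 0.418660, sin θ = 0.908143 (intermediates below are computed at full precision and shown rounded to 5 d.p.)
v1: (2,4) → rotate → (-2.79525,3.49093) → ×s → (-4.01119,5.00948) → (-4.01,5.01)
v2: (2.5,-5) → rotate → (5.58737,0.17706) → ×s → (8.01787,0.25408) → (8.02,0.25)
v3: (5,1) → rotate → (1.18516,4.95938) → ×s → (1.70070,7.11670) → (1.70,7.12)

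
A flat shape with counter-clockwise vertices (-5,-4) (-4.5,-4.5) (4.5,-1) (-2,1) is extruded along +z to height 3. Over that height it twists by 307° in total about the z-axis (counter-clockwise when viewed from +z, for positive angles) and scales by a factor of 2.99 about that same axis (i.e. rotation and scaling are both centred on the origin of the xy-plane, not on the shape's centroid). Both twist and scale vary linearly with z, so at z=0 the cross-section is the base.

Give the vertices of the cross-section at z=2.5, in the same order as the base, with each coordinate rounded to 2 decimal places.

Cross-section at z=2.5: (-7.06,15.49) (-8.67,14.53) (-5.51,-10.95) (3.88,4.50)

t = z/height = 2.5/3 = 0.833333
s = 1 + (scale-1)·z/height = 1 + (2.99-1)·2.5/3 = 2.658333
θ = twist·z/height = 307°·2.5/3 = 255.8333° = 4.465134 rad
cos θ = -0.244743, sin θ = -0.969588 (intermediates below are computed at full precision and shown rounded to 5 d.p.)
v1: (-5,-4) → rotate → (-2.65463,5.82691) → ×s → (-7.05690,15.48988) → (-7.06,15.49)
v2: (-4.5,-4.5) → rotate → (-3.26180,5.46449) → ×s → (-8.67095,14.52644) → (-8.67,14.53)
v3: (4.5,-1) → rotate → (-2.07093,-4.11840) → ×s → (-5.50523,-10.94809) → (-5.51,-10.95)
v4: (-2,1) → rotate → (1.45907,1.69443) → ×s → (3.87871,4.50437) → (3.88,4.50)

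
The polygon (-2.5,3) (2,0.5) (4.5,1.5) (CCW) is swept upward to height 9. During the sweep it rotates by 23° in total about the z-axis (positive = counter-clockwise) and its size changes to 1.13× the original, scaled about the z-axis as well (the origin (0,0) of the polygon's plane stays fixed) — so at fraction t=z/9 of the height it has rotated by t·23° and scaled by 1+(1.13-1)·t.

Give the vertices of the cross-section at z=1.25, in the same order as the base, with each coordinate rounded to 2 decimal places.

Cross-section at z=1.25: (-2.71,2.91) (2.00,0.62) (4.49,1.78)

t = z/height = 1.25/9 = 0.138889
s = 1 + (scale-1)·z/height = 1 + (1.13-1)·1.25/9 = 1.018056
θ = twist·z/height = 23°·1.25/9 = 3.1944° = 0.055754 rad
cos θ = 0.998446, sin θ = 0.055725 (intermediates below are computed at full precision and shown rounded to 5 d.p.)
v1: (-2.5,3) → rotate → (-2.66329,2.85603) → ×s → (-2.71138,2.90759) → (-2.71,2.91)
v2: (2,0.5) → rotate → (1.96903,0.61067) → ×s → (2.00458,0.62170) → (2.00,0.62)
v3: (4.5,1.5) → rotate → (4.40942,1.74843) → ×s → (4.48904,1.78000) → (4.49,1.78)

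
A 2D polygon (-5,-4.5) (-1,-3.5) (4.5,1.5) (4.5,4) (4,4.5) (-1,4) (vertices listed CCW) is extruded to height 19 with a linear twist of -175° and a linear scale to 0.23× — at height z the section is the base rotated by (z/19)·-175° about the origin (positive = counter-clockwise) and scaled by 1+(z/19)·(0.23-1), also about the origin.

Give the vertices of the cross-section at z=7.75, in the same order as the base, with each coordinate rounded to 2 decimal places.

t = z/height = 7.75/19 = 0.407895
s = 1 + (scale-1)·z/height = 1 + (0.23-1)·7.75/19 = 0.685921
θ = twist·z/height = -175°·7.75/19 = -71.3816° = -1.245844 rad
cos θ = 0.319264, sin θ = -0.947666 (intermediates below are computed at full precision and shown rounded to 5 d.p.)
v1: (-5,-4.5) → rotate → (-5.86082,3.30164) → ×s → (-4.02006,2.26467) → (-4.02,2.26)
v2: (-1,-3.5) → rotate → (-3.63609,-0.16976) → ×s → (-2.49407,-0.11644) → (-2.49,-0.12)
v3: (4.5,1.5) → rotate → (2.85819,-3.78560) → ×s → (1.96049,-2.59662) → (1.96,-2.60)
v4: (4.5,4) → rotate → (5.22735,-2.98744) → ×s → (3.58555,-2.04915) → (3.59,-2.05)
v5: (4,4.5) → rotate → (5.54155,-2.35398) → ×s → (3.80107,-1.61464) → (3.80,-1.61)
v6: (-1,4) → rotate → (3.47140,2.22472) → ×s → (2.38111,1.52598) → (2.38,1.53)

Cross-section at z=7.75: (-4.02,2.26) (-2.49,-0.12) (1.96,-2.60) (3.59,-2.05) (3.80,-1.61) (2.38,1.53)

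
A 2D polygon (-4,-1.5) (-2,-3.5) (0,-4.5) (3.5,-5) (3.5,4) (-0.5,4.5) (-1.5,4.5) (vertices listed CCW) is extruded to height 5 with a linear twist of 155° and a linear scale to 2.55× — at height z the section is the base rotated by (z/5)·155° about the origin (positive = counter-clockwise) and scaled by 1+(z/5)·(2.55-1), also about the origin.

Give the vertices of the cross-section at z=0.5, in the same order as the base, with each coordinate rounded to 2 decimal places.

t = z/height = 0.5/5 = 0.1
s = 1 + (scale-1)·z/height = 1 + (2.55-1)·0.5/5 = 1.155000
θ = twist·z/height = 155°·0.5/5 = 15.5000° = 0.270526 rad
cos θ = 0.963630, sin θ = 0.267238 (intermediates below are computed at full precision and shown rounded to 5 d.p.)
v1: (-4,-1.5) → rotate → (-3.45366,-2.51440) → ×s → (-3.98898,-2.90413) → (-3.99,-2.90)
v2: (-2,-3.5) → rotate → (-0.99193,-3.90718) → ×s → (-1.14568,-4.51280) → (-1.15,-4.51)
v3: (0,-4.5) → rotate → (1.20257,-4.33634) → ×s → (1.38897,-5.00847) → (1.39,-5.01)
v4: (3.5,-5) → rotate → (4.70890,-3.88282) → ×s → (5.43878,-4.48465) → (5.44,-4.48)
v5: (3.5,4) → rotate → (2.30375,4.78986) → ×s → (2.66083,5.53228) → (2.66,5.53)
v6: (-0.5,4.5) → rotate → (-1.68439,4.20272) → ×s → (-1.94547,4.85414) → (-1.95,4.85)
v7: (-1.5,4.5) → rotate → (-2.64802,3.93548) → ×s → (-3.05846,4.54548) → (-3.06,4.55)

Cross-section at z=0.5: (-3.99,-2.90) (-1.15,-4.51) (1.39,-5.01) (5.44,-4.48) (2.66,5.53) (-1.95,4.85) (-3.06,4.55)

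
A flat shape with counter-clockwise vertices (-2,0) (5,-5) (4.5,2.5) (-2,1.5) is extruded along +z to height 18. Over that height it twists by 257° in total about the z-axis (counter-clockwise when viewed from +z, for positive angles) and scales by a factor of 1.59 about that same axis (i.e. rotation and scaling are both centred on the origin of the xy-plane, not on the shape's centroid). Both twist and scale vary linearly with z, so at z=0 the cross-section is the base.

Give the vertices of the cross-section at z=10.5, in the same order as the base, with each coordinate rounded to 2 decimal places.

Cross-section at z=10.5: (2.33,-1.35) (-2.45,9.18) (-6.92,0.12) (1.32,-3.09)

t = z/height = 10.5/18 = 0.583333
s = 1 + (scale-1)·z/height = 1 + (1.59-1)·10.5/18 = 1.344167
θ = twist·z/height = 257°·10.5/18 = 149.9167° = 2.616539 rad
cos θ = -0.865297, sin θ = 0.501259 (intermediates below are computed at full precision and shown rounded to 5 d.p.)
v1: (-2,0) → rotate → (1.73059,-1.00252) → ×s → (2.32621,-1.34755) → (2.33,-1.35)
v2: (5,-5) → rotate → (-1.82019,6.83278) → ×s → (-2.44664,9.18440) → (-2.45,9.18)
v3: (4.5,2.5) → rotate → (-5.14699,0.09242) → ×s → (-6.91841,0.12423) → (-6.92,0.12)
v4: (-2,1.5) → rotate → (0.97871,-2.30046) → ×s → (1.31554,-3.09221) → (1.32,-3.09)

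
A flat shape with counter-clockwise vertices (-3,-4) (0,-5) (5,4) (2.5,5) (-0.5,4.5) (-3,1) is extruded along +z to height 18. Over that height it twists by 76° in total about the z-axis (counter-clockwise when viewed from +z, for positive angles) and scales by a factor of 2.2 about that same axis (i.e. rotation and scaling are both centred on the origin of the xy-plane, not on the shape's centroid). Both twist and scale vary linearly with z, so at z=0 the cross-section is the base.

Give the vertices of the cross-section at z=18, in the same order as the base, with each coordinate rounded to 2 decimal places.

Cross-section at z=18: (6.94,-8.53) (10.67,-2.66) (-5.88,12.80) (-9.34,8.00) (-9.87,1.33) (-3.73,-5.87)

t = z/height = 18/18 = 1
s = 1 + (scale-1)·z/height = 1 + (2.2-1)·18/18 = 2.200000
θ = twist·z/height = 76°·18/18 = 76.0000° = 1.326450 rad
cos θ = 0.241922, sin θ = 0.970296 (intermediates below are computed at full precision and shown rounded to 5 d.p.)
v1: (-3,-4) → rotate → (3.15542,-3.87857) → ×s → (6.94192,-8.53286) → (6.94,-8.53)
v2: (0,-5) → rotate → (4.85148,-1.20961) → ×s → (10.67325,-2.66114) → (10.67,-2.66)
v3: (5,4) → rotate → (-2.67157,5.81917) → ×s → (-5.87746,12.80217) → (-5.88,12.80)
v4: (2.5,5) → rotate → (-4.24667,3.63535) → ×s → (-9.34268,7.99777) → (-9.34,8.00)
v5: (-0.5,4.5) → rotate → (-4.48729,0.60350) → ×s → (-9.87204,1.32770) → (-9.87,1.33)
v6: (-3,1) → rotate → (-1.69606,-2.66897) → ×s → (-3.73134,-5.87172) → (-3.73,-5.87)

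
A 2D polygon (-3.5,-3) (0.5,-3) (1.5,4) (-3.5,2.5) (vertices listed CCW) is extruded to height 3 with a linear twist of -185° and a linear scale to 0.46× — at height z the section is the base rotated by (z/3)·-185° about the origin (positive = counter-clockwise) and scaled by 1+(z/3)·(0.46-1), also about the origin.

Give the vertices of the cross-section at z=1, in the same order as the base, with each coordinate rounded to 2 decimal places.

t = z/height = 1/3 = 0.333333
s = 1 + (scale-1)·z/height = 1 + (0.46-1)·1/3 = 0.820000
θ = twist·z/height = -185°·1/3 = -61.6667° = -1.076286 rad
cos θ = 0.474600, sin θ = -0.880201 (intermediates below are computed at full precision and shown rounded to 5 d.p.)
v1: (-3.5,-3) → rotate → (-4.30171,1.65690) → ×s → (-3.52740,1.35866) → (-3.53,1.36)
v2: (0.5,-3) → rotate → (-2.40330,-1.86390) → ×s → (-1.97071,-1.52840) → (-1.97,-1.53)
v3: (1.5,4) → rotate → (4.23271,0.57810) → ×s → (3.47082,0.47404) → (3.47,0.47)
v4: (-3.5,2.5) → rotate → (0.53940,4.26721) → ×s → (0.44231,3.49911) → (0.44,3.50)

Cross-section at z=1: (-3.53,1.36) (-1.97,-1.53) (3.47,0.47) (0.44,3.50)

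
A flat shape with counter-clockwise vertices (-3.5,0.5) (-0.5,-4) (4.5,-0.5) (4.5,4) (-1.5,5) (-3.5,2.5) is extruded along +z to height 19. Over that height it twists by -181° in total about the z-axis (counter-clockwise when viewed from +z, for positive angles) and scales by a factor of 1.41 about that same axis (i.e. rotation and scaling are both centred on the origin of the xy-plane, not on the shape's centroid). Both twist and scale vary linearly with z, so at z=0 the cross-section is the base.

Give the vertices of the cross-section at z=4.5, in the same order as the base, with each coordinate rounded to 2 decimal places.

t = z/height = 4.5/19 = 0.236842
s = 1 + (scale-1)·z/height = 1 + (1.41-1)·4.5/19 = 1.097105
θ = twist·z/height = -181°·4.5/19 = -42.8684° = -0.748195 rad
cos θ = 0.732918, sin θ = -0.680317 (intermediates below are computed at full precision and shown rounded to 5 d.p.)
v1: (-3.5,0.5) → rotate → (-2.22505,2.74757) → ×s → (-2.44112,3.01437) → (-2.44,3.01)
v2: (-0.5,-4) → rotate → (-3.08773,-2.59151) → ×s → (-3.38756,-2.84316) → (-3.39,-2.84)
v3: (4.5,-0.5) → rotate → (2.95797,-3.42789) → ×s → (3.24521,-3.76075) → (3.25,-3.76)
v4: (4.5,4) → rotate → (6.01940,-0.12975) → ×s → (6.60391,-0.14235) → (6.60,-0.14)
v5: (-1.5,5) → rotate → (2.30221,4.68507) → ×s → (2.52576,5.14001) → (2.53,5.14)
v6: (-3.5,2.5) → rotate → (-0.86442,4.21340) → ×s → (-0.94836,4.62255) → (-0.95,4.62)

Cross-section at z=4.5: (-2.44,3.01) (-3.39,-2.84) (3.25,-3.76) (6.60,-0.14) (2.53,5.14) (-0.95,4.62)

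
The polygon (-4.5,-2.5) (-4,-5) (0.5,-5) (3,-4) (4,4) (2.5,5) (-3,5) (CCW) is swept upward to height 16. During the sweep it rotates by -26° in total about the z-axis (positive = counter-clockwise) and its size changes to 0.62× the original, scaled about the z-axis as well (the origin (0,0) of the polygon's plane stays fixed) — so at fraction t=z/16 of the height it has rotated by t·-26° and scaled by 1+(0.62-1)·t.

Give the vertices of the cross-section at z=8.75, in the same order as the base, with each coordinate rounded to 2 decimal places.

Cross-section at z=8.75: (-3.94,-1.04) (-4.04,-3.06) (-0.59,-3.94) (1.53,-3.66) (3.85,2.29) (2.89,3.35) (-1.33,4.42)

t = z/height = 8.75/16 = 0.546875
s = 1 + (scale-1)·z/height = 1 + (0.62-1)·8.75/16 = 0.792188
θ = twist·z/height = -26°·8.75/16 = -14.2188° = -0.248164 rad
cos θ = 0.969365, sin θ = -0.245625 (intermediates below are computed at full precision and shown rounded to 5 d.p.)
v1: (-4.5,-2.5) → rotate → (-4.97620,-1.31810) → ×s → (-3.94209,-1.04418) → (-3.94,-1.04)
v2: (-4,-5) → rotate → (-5.10558,-3.86433) → ×s → (-4.04458,-3.06127) → (-4.04,-3.06)
v3: (0.5,-5) → rotate → (-0.74344,-4.96964) → ×s → (-0.58894,-3.93688) → (-0.59,-3.94)
v4: (3,-4) → rotate → (1.92560,-4.61433) → ×s → (1.52543,-3.65542) → (1.53,-3.66)
v5: (4,4) → rotate → (4.85996,2.89496) → ×s → (3.85000,2.29335) → (3.85,2.29)
v6: (2.5,5) → rotate → (3.65154,4.23276) → ×s → (2.89270,3.35314) → (2.89,3.35)
v7: (-3,5) → rotate → (-1.67997,5.58370) → ×s → (-1.33085,4.42334) → (-1.33,4.42)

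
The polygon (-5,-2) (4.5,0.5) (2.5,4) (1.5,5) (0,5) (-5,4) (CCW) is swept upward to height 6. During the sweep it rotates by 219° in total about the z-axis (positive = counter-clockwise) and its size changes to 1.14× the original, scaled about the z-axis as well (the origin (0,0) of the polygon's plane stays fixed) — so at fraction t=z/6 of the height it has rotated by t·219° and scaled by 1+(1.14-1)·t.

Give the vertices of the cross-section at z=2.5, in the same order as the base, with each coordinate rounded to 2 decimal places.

Cross-section at z=2.5: (2.23,-5.24) (-0.63,4.75) (-4.29,2.55) (-5.33,1.47) (-5.29,-0.12) (-4.12,-5.38)

t = z/height = 2.5/6 = 0.416667
s = 1 + (scale-1)·z/height = 1 + (1.14-1)·2.5/6 = 1.058333
θ = twist·z/height = 219°·2.5/6 = 91.2500° = 1.592613 rad
cos θ = -0.021815, sin θ = 0.999762 (intermediates below are computed at full precision and shown rounded to 5 d.p.)
v1: (-5,-2) → rotate → (2.10860,-4.95518) → ×s → (2.23160,-5.24423) → (2.23,-5.24)
v2: (4.5,0.5) → rotate → (-0.59805,4.48802) → ×s → (-0.63293,4.74982) → (-0.63,4.75)
v3: (2.5,4) → rotate → (-4.05359,2.41215) → ×s → (-4.29004,2.55285) → (-4.29,2.55)
v4: (1.5,5) → rotate → (-5.03153,1.39057) → ×s → (-5.32504,1.47169) → (-5.33,1.47)
v5: (0,5) → rotate → (-4.99881,-0.10907) → ×s → (-5.29041,-0.11544) → (-5.29,-0.12)
v6: (-5,4) → rotate → (-3.88997,-5.08607) → ×s → (-4.11689,-5.38276) → (-4.12,-5.38)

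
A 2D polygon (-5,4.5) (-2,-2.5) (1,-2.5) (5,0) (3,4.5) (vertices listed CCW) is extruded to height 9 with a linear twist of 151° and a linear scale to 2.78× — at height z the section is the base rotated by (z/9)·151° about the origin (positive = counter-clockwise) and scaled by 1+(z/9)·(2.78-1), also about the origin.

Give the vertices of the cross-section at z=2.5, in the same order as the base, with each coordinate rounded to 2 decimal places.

t = z/height = 2.5/9 = 0.277778
s = 1 + (scale-1)·z/height = 1 + (2.78-1)·2.5/9 = 1.494444
θ = twist·z/height = 151°·2.5/9 = 41.9444° = 0.732069 rad
cos θ = 0.743793, sin θ = 0.668410 (intermediates below are computed at full precision and shown rounded to 5 d.p.)
v1: (-5,4.5) → rotate → (-6.72681,0.00502) → ×s → (-10.05284,0.00750) → (-10.05,0.01)
v2: (-2,-2.5) → rotate → (0.18344,-3.19630) → ×s → (0.27414,-4.77670) → (0.27,-4.78)
v3: (1,-2.5) → rotate → (2.41482,-1.19107) → ×s → (3.60881,-1.77999) → (3.61,-1.78)
v4: (5,0) → rotate → (3.71897,3.34205) → ×s → (5.55779,4.99451) → (5.56,4.99)
v5: (3,4.5) → rotate → (-0.77646,5.35230) → ×s → (-1.16038,7.99871) → (-1.16,8.00)

Cross-section at z=2.5: (-10.05,0.01) (0.27,-4.78) (3.61,-1.78) (5.56,4.99) (-1.16,8.00)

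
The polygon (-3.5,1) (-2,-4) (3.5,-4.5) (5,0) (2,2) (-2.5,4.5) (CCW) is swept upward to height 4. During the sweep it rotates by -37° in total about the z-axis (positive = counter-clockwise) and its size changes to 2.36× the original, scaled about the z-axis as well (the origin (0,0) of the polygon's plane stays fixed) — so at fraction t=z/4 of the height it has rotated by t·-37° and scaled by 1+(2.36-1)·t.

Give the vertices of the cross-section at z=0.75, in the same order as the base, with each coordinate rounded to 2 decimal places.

t = z/height = 0.75/4 = 0.1875
s = 1 + (scale-1)·z/height = 1 + (2.36-1)·0.75/4 = 1.255000
θ = twist·z/height = -37°·0.75/4 = -6.9375° = -0.121082 rad
cos θ = 0.992678, sin θ = -0.120787 (intermediates below are computed at full precision and shown rounded to 5 d.p.)
v1: (-3.5,1) → rotate → (-3.35359,1.41543) → ×s → (-4.20875,1.77637) → (-4.21,1.78)
v2: (-2,-4) → rotate → (-2.46850,-3.72914) → ×s → (-3.09797,-4.68007) → (-3.10,-4.68)
v3: (3.5,-4.5) → rotate → (2.93084,-4.88981) → ×s → (3.67820,-6.13671) → (3.68,-6.14)
v4: (5,0) → rotate → (4.96339,-0.60393) → ×s → (6.22906,-0.75794) → (6.23,-0.76)
v5: (2,2) → rotate → (2.22693,1.74378) → ×s → (2.79480,2.18845) → (2.79,2.19)
v6: (-2.5,4.5) → rotate → (-1.93816,4.76902) → ×s → (-2.43239,5.98512) → (-2.43,5.99)

Cross-section at z=0.75: (-4.21,1.78) (-3.10,-4.68) (3.68,-6.14) (6.23,-0.76) (2.79,2.19) (-2.43,5.99)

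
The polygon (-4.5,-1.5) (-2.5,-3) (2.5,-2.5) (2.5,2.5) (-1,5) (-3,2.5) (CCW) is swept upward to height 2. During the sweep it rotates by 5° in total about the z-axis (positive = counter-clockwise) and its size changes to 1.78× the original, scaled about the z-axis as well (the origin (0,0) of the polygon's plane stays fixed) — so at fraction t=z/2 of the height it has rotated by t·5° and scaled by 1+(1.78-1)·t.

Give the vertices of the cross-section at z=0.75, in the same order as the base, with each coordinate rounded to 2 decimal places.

Cross-section at z=0.75: (-5.75,-2.13) (-3.10,-3.98) (3.34,-3.12) (3.12,3.34) (-1.50,6.42) (-3.98,3.10)

t = z/height = 0.75/2 = 0.375
s = 1 + (scale-1)·z/height = 1 + (1.78-1)·0.75/2 = 1.292500
θ = twist·z/height = 5°·0.75/2 = 1.8750° = 0.032725 rad
cos θ = 0.999465, sin θ = 0.032719 (intermediates below are computed at full precision and shown rounded to 5 d.p.)
v1: (-4.5,-1.5) → rotate → (-4.44851,-1.64643) → ×s → (-5.74970,-2.12801) → (-5.75,-2.13)
v2: (-2.5,-3) → rotate → (-2.40050,-3.08019) → ×s → (-3.10265,-3.98115) → (-3.10,-3.98)
v3: (2.5,-2.5) → rotate → (2.58046,-2.41686) → ×s → (3.33524,-3.12380) → (3.34,-3.12)
v4: (2.5,2.5) → rotate → (2.41686,2.58046) → ×s → (3.12380,3.33524) → (3.12,3.34)
v5: (-1,5) → rotate → (-1.16306,4.96460) → ×s → (-1.50326,6.41675) → (-1.50,6.42)
v6: (-3,2.5) → rotate → (-3.08019,2.40050) → ×s → (-3.98115,3.10265) → (-3.98,3.10)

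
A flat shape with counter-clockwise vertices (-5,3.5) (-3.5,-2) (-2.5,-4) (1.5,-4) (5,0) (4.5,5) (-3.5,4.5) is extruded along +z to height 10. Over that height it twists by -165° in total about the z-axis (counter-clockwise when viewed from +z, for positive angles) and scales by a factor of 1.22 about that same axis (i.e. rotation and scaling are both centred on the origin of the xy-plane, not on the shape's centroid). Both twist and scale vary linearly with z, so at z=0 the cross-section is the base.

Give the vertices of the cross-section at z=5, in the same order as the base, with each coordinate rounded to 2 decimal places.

t = z/height = 5/10 = 0.5
s = 1 + (scale-1)·z/height = 1 + (1.22-1)·5/10 = 1.110000
θ = twist·z/height = -165°·5/10 = -82.5000° = -1.439897 rad
cos θ = 0.130526, sin θ = -0.991445 (intermediates below are computed at full precision and shown rounded to 5 d.p.)
v1: (-5,3.5) → rotate → (2.81743,5.41407) → ×s → (3.12734,6.00961) → (3.13,6.01)
v2: (-3.5,-2) → rotate → (-2.43973,3.20900) → ×s → (-2.70810,3.56200) → (-2.71,3.56)
v3: (-2.5,-4) → rotate → (-4.29209,1.95651) → ×s → (-4.76423,2.17172) → (-4.76,2.17)
v4: (1.5,-4) → rotate → (-3.76999,-2.00927) → ×s → (-4.18469,-2.23029) → (-4.18,-2.23)
v5: (5,0) → rotate → (0.65263,-4.95722) → ×s → (0.72442,-5.50252) → (0.72,-5.50)
v6: (4.5,5) → rotate → (5.54459,-3.80887) → ×s → (6.15450,-4.22785) → (6.15,-4.23)
v7: (-3.5,4.5) → rotate → (4.00466,4.05742) → ×s → (4.44517,4.50374) → (4.45,4.50)

Cross-section at z=5: (3.13,6.01) (-2.71,3.56) (-4.76,2.17) (-4.18,-2.23) (0.72,-5.50) (6.15,-4.23) (4.45,4.50)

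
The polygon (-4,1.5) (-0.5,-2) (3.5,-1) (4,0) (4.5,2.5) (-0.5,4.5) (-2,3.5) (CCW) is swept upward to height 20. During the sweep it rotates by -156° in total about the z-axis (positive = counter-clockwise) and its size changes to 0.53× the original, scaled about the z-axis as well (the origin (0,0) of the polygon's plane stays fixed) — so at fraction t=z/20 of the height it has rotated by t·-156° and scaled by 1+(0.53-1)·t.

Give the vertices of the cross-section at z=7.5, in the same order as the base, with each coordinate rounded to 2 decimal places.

t = z/height = 7.5/20 = 0.375
s = 1 + (scale-1)·z/height = 1 + (0.53-1)·7.5/20 = 0.823750
θ = twist·z/height = -156°·7.5/20 = -58.5000° = -1.021018 rad
cos θ = 0.522499, sin θ = -0.852640 (intermediates below are computed at full precision and shown rounded to 5 d.p.)
v1: (-4,1.5) → rotate → (-0.81103,4.19431) → ×s → (-0.66809,3.45506) → (-0.67,3.46)
v2: (-0.5,-2) → rotate → (-1.96653,-0.61868) → ×s → (-1.61993,-0.50964) → (-1.62,-0.51)
v3: (3.5,-1) → rotate → (0.97610,-3.50674) → ×s → (0.80407,-2.88868) → (0.80,-2.89)
v4: (4,0) → rotate → (2.08999,-3.41056) → ×s → (1.72163,-2.80945) → (1.72,-2.81)
v5: (4.5,2.5) → rotate → (4.48284,-2.53063) → ×s → (3.69274,-2.08461) → (3.69,-2.08)
v6: (-0.5,4.5) → rotate → (3.57563,2.77756) → ×s → (2.94543,2.28802) → (2.95,2.29)
v7: (-2,3.5) → rotate → (1.93924,3.53403) → ×s → (1.59745,2.91115) → (1.60,2.91)

Cross-section at z=7.5: (-0.67,3.46) (-1.62,-0.51) (0.80,-2.89) (1.72,-2.81) (3.69,-2.08) (2.95,2.29) (1.60,2.91)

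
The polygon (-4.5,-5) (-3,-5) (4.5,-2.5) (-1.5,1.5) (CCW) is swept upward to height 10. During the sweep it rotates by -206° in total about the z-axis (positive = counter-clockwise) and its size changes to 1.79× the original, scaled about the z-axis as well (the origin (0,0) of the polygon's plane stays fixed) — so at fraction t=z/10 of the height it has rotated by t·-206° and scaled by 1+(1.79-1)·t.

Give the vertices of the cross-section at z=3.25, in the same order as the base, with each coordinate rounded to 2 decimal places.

Cross-section at z=3.25: (-8.00,2.74) (-7.26,1.01) (-0.68,-6.43) (1.00,2.47)

t = z/height = 3.25/10 = 0.325
s = 1 + (scale-1)·z/height = 1 + (1.79-1)·3.25/10 = 1.256750
θ = twist·z/height = -206°·3.25/10 = -66.9500° = -1.168498 rad
cos θ = 0.391534, sin θ = -0.920164 (intermediates below are computed at full precision and shown rounded to 5 d.p.)
v1: (-4.5,-5) → rotate → (-6.36272,2.18306) → ×s → (-7.99635,2.74357) → (-8.00,2.74)
v2: (-3,-5) → rotate → (-5.77542,0.80282) → ×s → (-7.25826,1.00894) → (-7.26,1.01)
v3: (4.5,-2.5) → rotate → (-0.53850,-5.11957) → ×s → (-0.67677,-6.43402) → (-0.68,-6.43)
v4: (-1.5,1.5) → rotate → (0.79294,1.96755) → ×s → (0.99653,2.47271) → (1.00,2.47)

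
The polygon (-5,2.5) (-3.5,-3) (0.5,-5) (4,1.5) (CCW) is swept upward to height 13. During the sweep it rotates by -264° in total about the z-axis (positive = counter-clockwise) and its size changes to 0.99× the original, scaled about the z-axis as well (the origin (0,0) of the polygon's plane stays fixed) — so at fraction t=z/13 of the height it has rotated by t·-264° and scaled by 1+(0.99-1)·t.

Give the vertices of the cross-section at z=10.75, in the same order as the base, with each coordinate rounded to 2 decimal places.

Cross-section at z=10.75: (2.35,-5.02) (4.57,0.18) (2.68,4.20) (-4.03,1.29)

t = z/height = 10.75/13 = 0.826923
s = 1 + (scale-1)·z/height = 1 + (0.99-1)·10.75/13 = 0.991731
θ = twist·z/height = -264°·10.75/13 = -218.3077° = -3.810188 rad
cos θ = -0.784693, sin θ = 0.619884 (intermediates below are computed at full precision and shown rounded to 5 d.p.)
v1: (-5,2.5) → rotate → (2.37375,-5.06115) → ×s → (2.35413,-5.01930) → (2.35,-5.02)
v2: (-3.5,-3) → rotate → (4.60608,0.18448) → ×s → (4.56799,0.18296) → (4.57,0.18)
v3: (0.5,-5) → rotate → (2.70708,4.23341) → ×s → (2.68469,4.19840) → (2.68,4.20)
v4: (4,1.5) → rotate → (-4.06860,1.30250) → ×s → (-4.03496,1.29173) → (-4.03,1.29)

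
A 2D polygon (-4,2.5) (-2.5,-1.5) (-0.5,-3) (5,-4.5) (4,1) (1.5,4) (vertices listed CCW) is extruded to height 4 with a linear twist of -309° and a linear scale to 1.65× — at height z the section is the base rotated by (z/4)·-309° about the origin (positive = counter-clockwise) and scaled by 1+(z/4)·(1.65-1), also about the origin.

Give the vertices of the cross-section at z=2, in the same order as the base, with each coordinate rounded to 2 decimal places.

Cross-section at z=2: (6.21,-0.71) (2.13,3.22) (-1.11,3.87) (-8.55,2.53) (-4.21,-3.48) (0.49,-5.64)

t = z/height = 2/4 = 0.5
s = 1 + (scale-1)·z/height = 1 + (1.65-1)·2/4 = 1.325000
θ = twist·z/height = -309°·2/4 = -154.5000° = -2.696534 rad
cos θ = -0.902585, sin θ = -0.430511 (intermediates below are computed at full precision and shown rounded to 5 d.p.)
v1: (-4,2.5) → rotate → (4.68662,-0.53442) → ×s → (6.20977,-0.70810) → (6.21,-0.71)
v2: (-2.5,-1.5) → rotate → (1.61070,2.43016) → ×s → (2.13417,3.21996) → (2.13,3.22)
v3: (-0.5,-3) → rotate → (-0.84024,2.92301) → ×s → (-1.11332,3.87299) → (-1.11,3.87)
v4: (5,-4.5) → rotate → (-6.45023,1.90908) → ×s → (-8.54655,2.52953) → (-8.55,2.53)
v5: (4,1) → rotate → (-3.17983,-2.62463) → ×s → (-4.21327,-3.47763) → (-4.21,-3.48)
v6: (1.5,4) → rotate → (0.36817,-4.25611) → ×s → (0.48782,-5.63934) → (0.49,-5.64)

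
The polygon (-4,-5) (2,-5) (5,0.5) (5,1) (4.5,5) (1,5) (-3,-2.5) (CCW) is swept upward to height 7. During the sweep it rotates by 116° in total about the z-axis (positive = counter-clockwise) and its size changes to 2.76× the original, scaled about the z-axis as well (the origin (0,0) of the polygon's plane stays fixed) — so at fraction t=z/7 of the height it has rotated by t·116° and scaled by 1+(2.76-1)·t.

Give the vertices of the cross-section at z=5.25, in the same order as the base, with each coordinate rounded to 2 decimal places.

t = z/height = 5.25/7 = 0.75
s = 1 + (scale-1)·z/height = 1 + (2.76-1)·5.25/7 = 2.320000
θ = twist·z/height = 116°·5.25/7 = 87.0000° = 1.518436 rad
cos θ = 0.052336, sin θ = 0.998630 (intermediates below are computed at full precision and shown rounded to 5 d.p.)
v1: (-4,-5) → rotate → (4.78380,-4.25620) → ×s → (11.09842,-9.87438) → (11.10,-9.87)
v2: (2,-5) → rotate → (5.09782,1.73558) → ×s → (11.82694,4.02654) → (11.83,4.03)
v3: (5,0.5) → rotate → (-0.23763,5.01932) → ×s → (-0.55131,11.64481) → (-0.55,11.64)
v4: (5,1) → rotate → (-0.73695,5.04548) → ×s → (-1.70972,11.70552) → (-1.71,11.71)
v5: (4.5,5) → rotate → (-4.75764,4.75551) → ×s → (-11.03772,11.03279) → (-11.04,11.03)
v6: (1,5) → rotate → (-4.94081,1.26031) → ×s → (-11.46268,2.92392) → (-11.46,2.92)
v7: (-3,-2.5) → rotate → (2.33957,-3.12673) → ×s → (5.42779,-7.25401) → (5.43,-7.25)

Cross-section at z=5.25: (11.10,-9.87) (11.83,4.03) (-0.55,11.64) (-1.71,11.71) (-11.04,11.03) (-11.46,2.92) (5.43,-7.25)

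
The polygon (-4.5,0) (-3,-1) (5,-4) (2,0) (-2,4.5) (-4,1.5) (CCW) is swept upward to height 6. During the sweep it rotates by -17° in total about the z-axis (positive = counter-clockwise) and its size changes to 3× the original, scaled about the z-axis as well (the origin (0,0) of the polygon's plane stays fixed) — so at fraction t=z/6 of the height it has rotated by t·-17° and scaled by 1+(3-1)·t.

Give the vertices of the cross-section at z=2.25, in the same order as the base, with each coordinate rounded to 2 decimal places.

t = z/height = 2.25/6 = 0.375
s = 1 + (scale-1)·z/height = 1 + (3-1)·2.25/6 = 1.750000
θ = twist·z/height = -17°·2.25/6 = -6.3750° = -0.111265 rad
cos θ = 0.993816, sin θ = -0.111035 (intermediates below are computed at full precision and shown rounded to 5 d.p.)
v1: (-4.5,0) → rotate → (-4.47217,0.49966) → ×s → (-7.82630,0.87440) → (-7.83,0.87)
v2: (-3,-1) → rotate → (-3.09248,-0.66071) → ×s → (-5.41185,-1.15624) → (-5.41,-1.16)
v3: (5,-4) → rotate → (4.52494,-4.53044) → ×s → (7.91865,-7.92827) → (7.92,-7.93)
v4: (2,0) → rotate → (1.98763,-0.22207) → ×s → (3.47836,-0.38862) → (3.48,-0.39)
v5: (-2,4.5) → rotate → (-1.48797,4.69424) → ×s → (-2.60395,8.21493) → (-2.60,8.21)
v6: (-4,1.5) → rotate → (-3.80871,1.93487) → ×s → (-6.66525,3.38602) → (-6.67,3.39)

Cross-section at z=2.25: (-7.83,0.87) (-5.41,-1.16) (7.92,-7.93) (3.48,-0.39) (-2.60,8.21) (-6.67,3.39)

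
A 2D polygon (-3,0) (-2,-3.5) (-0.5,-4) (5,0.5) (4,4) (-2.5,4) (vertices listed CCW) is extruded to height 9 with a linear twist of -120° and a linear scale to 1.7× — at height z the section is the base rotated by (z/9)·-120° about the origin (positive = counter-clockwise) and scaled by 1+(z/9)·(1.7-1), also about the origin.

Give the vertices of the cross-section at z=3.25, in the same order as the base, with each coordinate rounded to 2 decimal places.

Cross-section at z=3.25: (-2.73,2.58) (-4.83,-1.47) (-3.89,-3.22) (4.99,-3.84) (7.08,0.21) (1.16,5.79)

t = z/height = 3.25/9 = 0.361111
s = 1 + (scale-1)·z/height = 1 + (1.7-1)·3.25/9 = 1.252778
θ = twist·z/height = -120°·3.25/9 = -43.3333° = -0.756309 rad
cos θ = 0.727374, sin θ = -0.686242 (intermediates below are computed at full precision and shown rounded to 5 d.p.)
v1: (-3,0) → rotate → (-2.18212,2.05872) → ×s → (-2.73371,2.57912) → (-2.73,2.58)
v2: (-2,-3.5) → rotate → (-3.85659,-1.17332) → ×s → (-4.83145,-1.46991) → (-4.83,-1.47)
v3: (-0.5,-4) → rotate → (-3.10865,-2.56637) → ×s → (-3.89445,-3.21510) → (-3.89,-3.22)
v4: (5,0.5) → rotate → (3.97999,-3.06752) → ×s → (4.98604,-3.84292) → (4.99,-3.84)
v5: (4,4) → rotate → (5.65446,0.16453) → ×s → (7.08378,0.20612) → (7.08,0.21)
v6: (-2.5,4) → rotate → (0.92653,4.62510) → ×s → (1.16074,5.79422) → (1.16,5.79)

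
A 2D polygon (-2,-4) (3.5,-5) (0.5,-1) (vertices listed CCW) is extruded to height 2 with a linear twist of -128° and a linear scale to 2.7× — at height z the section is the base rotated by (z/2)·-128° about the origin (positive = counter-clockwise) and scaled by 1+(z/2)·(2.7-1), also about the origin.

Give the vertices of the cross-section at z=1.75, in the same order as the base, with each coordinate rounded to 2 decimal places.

t = z/height = 1.75/2 = 0.875
s = 1 + (scale-1)·z/height = 1 + (2.7-1)·1.75/2 = 2.487500
θ = twist·z/height = -128°·1.75/2 = -112.0000° = -1.954769 rad
cos θ = -0.374607, sin θ = -0.927184 (intermediates below are computed at full precision and shown rounded to 5 d.p.)
v1: (-2,-4) → rotate → (-2.95952,3.35279) → ×s → (-7.36181,8.34008) → (-7.36,8.34)
v2: (3.5,-5) → rotate → (-5.94704,-1.37211) → ×s → (-14.79327,-3.41312) → (-14.79,-3.41)
v3: (0.5,-1) → rotate → (-1.11449,-0.08899) → ×s → (-2.77229,-0.22135) → (-2.77,-0.22)

Cross-section at z=1.75: (-7.36,8.34) (-14.79,-3.41) (-2.77,-0.22)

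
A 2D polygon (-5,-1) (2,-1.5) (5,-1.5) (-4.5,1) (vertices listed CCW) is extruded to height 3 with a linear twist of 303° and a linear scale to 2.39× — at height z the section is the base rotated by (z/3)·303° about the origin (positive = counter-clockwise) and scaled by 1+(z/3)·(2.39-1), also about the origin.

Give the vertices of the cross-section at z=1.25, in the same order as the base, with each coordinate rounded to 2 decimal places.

t = z/height = 1.25/3 = 0.416667
s = 1 + (scale-1)·z/height = 1 + (2.39-1)·1.25/3 = 1.579167
θ = twist·z/height = 303°·1.25/3 = 126.2500° = 2.203478 rad
cos θ = -0.591310, sin θ = 0.806445 (intermediates below are computed at full precision and shown rounded to 5 d.p.)
v1: (-5,-1) → rotate → (3.76299,-3.44091) → ×s → (5.94239,-5.43378) → (5.94,-5.43)
v2: (2,-1.5) → rotate → (0.02705,2.49985) → ×s → (0.04271,3.94769) → (0.04,3.95)
v3: (5,-1.5) → rotate → (-1.74688,4.91919) → ×s → (-2.75862,7.76822) → (-2.76,7.77)
v4: (-4.5,1) → rotate → (1.85445,-4.22031) → ×s → (2.92848,-6.66457) → (2.93,-6.66)

Cross-section at z=1.25: (5.94,-5.43) (0.04,3.95) (-2.76,7.77) (2.93,-6.66)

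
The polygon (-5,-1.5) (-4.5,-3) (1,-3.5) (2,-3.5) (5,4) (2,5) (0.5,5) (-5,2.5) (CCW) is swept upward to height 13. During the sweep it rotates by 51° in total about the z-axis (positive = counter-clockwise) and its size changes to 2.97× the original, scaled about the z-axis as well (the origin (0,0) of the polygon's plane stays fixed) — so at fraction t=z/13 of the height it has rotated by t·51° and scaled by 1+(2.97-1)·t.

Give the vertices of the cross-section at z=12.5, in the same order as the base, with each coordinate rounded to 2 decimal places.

t = z/height = 12.5/13 = 0.961538
s = 1 + (scale-1)·z/height = 1 + (2.97-1)·12.5/13 = 2.894231
θ = twist·z/height = 51°·12.5/13 = 49.0385° = 0.855883 rad
cos θ = 0.655552, sin θ = 0.755150 (intermediates below are computed at full precision and shown rounded to 5 d.p.)
v1: (-5,-1.5) → rotate → (-2.14504,-4.75908) → ×s → (-6.20823,-13.77387) → (-6.21,-13.77)
v2: (-4.5,-3) → rotate → (-0.68454,-5.36483) → ×s → (-1.98120,-15.52706) → (-1.98,-15.53)
v3: (1,-3.5) → rotate → (3.29858,-1.53928) → ×s → (9.54684,-4.45504) → (9.55,-4.46)
v4: (2,-3.5) → rotate → (3.95413,-0.78413) → ×s → (11.44416,-2.26946) → (11.44,-2.27)
v5: (5,4) → rotate → (0.25716,6.39796) → ×s → (0.74429,18.51717) → (0.74,18.52)
v6: (2,5) → rotate → (-2.46464,4.78806) → ×s → (-7.13325,13.85775) → (-7.13,13.86)
v7: (0.5,5) → rotate → (-3.44797,3.65534) → ×s → (-9.97923,10.57939) → (-9.98,10.58)
v8: (-5,2.5) → rotate → (-5.16564,-2.13687) → ×s → (-14.95054,-6.18459) → (-14.95,-6.18)

Cross-section at z=12.5: (-6.21,-13.77) (-1.98,-15.53) (9.55,-4.46) (11.44,-2.27) (0.74,18.52) (-7.13,13.86) (-9.98,10.58) (-14.95,-6.18)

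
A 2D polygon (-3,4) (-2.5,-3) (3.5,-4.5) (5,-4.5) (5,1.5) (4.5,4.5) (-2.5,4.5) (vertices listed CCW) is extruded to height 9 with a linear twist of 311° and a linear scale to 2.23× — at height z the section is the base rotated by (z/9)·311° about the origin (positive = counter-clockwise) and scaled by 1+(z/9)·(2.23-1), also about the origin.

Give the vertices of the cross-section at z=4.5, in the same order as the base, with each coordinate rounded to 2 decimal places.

t = z/height = 4.5/9 = 0.5
s = 1 + (scale-1)·z/height = 1 + (2.23-1)·4.5/9 = 1.615000
θ = twist·z/height = 311°·4.5/9 = 155.5000° = 2.713987 rad
cos θ = -0.909961, sin θ = 0.414693 (intermediates below are computed at full precision and shown rounded to 5 d.p.)
v1: (-3,4) → rotate → (1.07111,-4.88392) → ×s → (1.72984,-7.88754) → (1.73,-7.89)
v2: (-2.5,-3) → rotate → (3.51898,1.69315) → ×s → (5.68316,2.73444) → (5.68,2.73)
v3: (3.5,-4.5) → rotate → (-1.31874,5.54625) → ×s → (-2.12977,8.95720) → (-2.13,8.96)
v4: (5,-4.5) → rotate → (-2.68369,6.16829) → ×s → (-4.33415,9.96179) → (-4.33,9.96)
v5: (5,1.5) → rotate → (-5.17185,0.70852) → ×s → (-8.35253,1.14427) → (-8.35,1.14)
v6: (4.5,4.5) → rotate → (-5.96095,-2.22871) → ×s → (-9.62693,-3.59936) → (-9.63,-3.60)
v7: (-2.5,4.5) → rotate → (0.40878,-5.13156) → ×s → (0.66019,-8.28747) → (0.66,-8.29)

Cross-section at z=4.5: (1.73,-7.89) (5.68,2.73) (-2.13,8.96) (-4.33,9.96) (-8.35,1.14) (-9.63,-3.60) (0.66,-8.29)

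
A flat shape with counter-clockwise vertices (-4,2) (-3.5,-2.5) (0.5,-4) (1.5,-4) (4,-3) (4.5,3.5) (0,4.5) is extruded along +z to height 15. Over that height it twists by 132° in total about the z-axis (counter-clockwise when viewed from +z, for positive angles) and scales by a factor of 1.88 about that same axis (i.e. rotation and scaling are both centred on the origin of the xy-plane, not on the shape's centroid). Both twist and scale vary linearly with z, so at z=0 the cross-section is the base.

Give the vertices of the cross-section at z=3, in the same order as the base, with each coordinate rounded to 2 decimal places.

Cross-section at z=3: (-5.26,0.02) (-2.38,-4.46) (2.62,-3.95) (3.67,-3.43) (5.78,-1.07) (2.91,6.04) (-2.35,4.74)

t = z/height = 3/15 = 0.2
s = 1 + (scale-1)·z/height = 1 + (1.88-1)·3/15 = 1.176000
θ = twist·z/height = 132°·3/15 = 26.4000° = 0.460767 rad
cos θ = 0.895712, sin θ = 0.444635 (intermediates below are computed at full precision and shown rounded to 5 d.p.)
v1: (-4,2) → rotate → (-4.47212,0.01288) → ×s → (-5.25921,0.01515) → (-5.26,0.02)
v2: (-3.5,-2.5) → rotate → (-2.02340,-3.79550) → ×s → (-2.37952,-4.46351) → (-2.38,-4.46)
v3: (0.5,-4) → rotate → (2.22640,-3.36053) → ×s → (2.61824,-3.95198) → (2.62,-3.95)
v4: (1.5,-4) → rotate → (3.12211,-2.91589) → ×s → (3.67160,-3.42909) → (3.67,-3.43)
v5: (4,-3) → rotate → (4.91675,-0.90859) → ×s → (5.78210,-1.06851) → (5.78,-1.07)
v6: (4.5,3.5) → rotate → (2.47448,5.13585) → ×s → (2.90999,6.03976) → (2.91,6.04)
v7: (0,4.5) → rotate → (-2.00086,4.03070) → ×s → (-2.35301,4.74011) → (-2.35,4.74)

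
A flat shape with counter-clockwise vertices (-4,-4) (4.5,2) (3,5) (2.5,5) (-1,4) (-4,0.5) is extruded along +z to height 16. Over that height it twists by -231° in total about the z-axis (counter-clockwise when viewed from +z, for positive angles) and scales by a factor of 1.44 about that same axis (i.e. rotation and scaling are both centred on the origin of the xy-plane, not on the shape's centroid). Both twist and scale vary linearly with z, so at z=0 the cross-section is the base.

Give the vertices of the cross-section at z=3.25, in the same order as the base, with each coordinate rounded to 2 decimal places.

Cross-section at z=3.25: (-6.16,0.21) (4.94,-2.09) (6.21,1.33) (5.84,1.73) (2.44,3.77) (-2.58,3.55)

t = z/height = 3.25/16 = 0.203125
s = 1 + (scale-1)·z/height = 1 + (1.44-1)·3.25/16 = 1.089375
θ = twist·z/height = -231°·3.25/16 = -46.9219° = -0.818941 rad
cos θ = 0.682995, sin θ = -0.730423 (intermediates below are computed at full precision and shown rounded to 5 d.p.)
v1: (-4,-4) → rotate → (-5.65367,0.18971) → ×s → (-6.15897,0.20667) → (-6.16,0.21)
v2: (4.5,2) → rotate → (4.53432,-1.92091) → ×s → (4.93958,-2.09260) → (4.94,-2.09)
v3: (3,5) → rotate → (5.70110,1.22371) → ×s → (6.21064,1.33307) → (6.21,1.33)
v4: (2.5,5) → rotate → (5.35960,1.58892) → ×s → (5.83862,1.73093) → (5.84,1.73)
v5: (-1,4) → rotate → (2.23870,3.46240) → ×s → (2.43878,3.77186) → (2.44,3.77)
v6: (-4,0.5) → rotate → (-2.36677,3.26319) → ×s → (-2.57830,3.55484) → (-2.58,3.55)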